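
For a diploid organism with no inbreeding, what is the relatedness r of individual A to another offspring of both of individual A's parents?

Each parent–offspring link contributes a factor of 1/2, and independent paths through distinct common ancestors add.
Full sibs share both parents — two paths of length 2: r = 2·(1/2)^2 = 1/2.

0.5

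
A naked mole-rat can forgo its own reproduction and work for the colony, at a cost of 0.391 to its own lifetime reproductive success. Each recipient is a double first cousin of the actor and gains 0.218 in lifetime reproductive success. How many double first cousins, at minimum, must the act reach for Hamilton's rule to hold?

8

r to a double first cousin = 1/4 (double first cousins share both grandparent pairs — four paths of length 4: r = 4·(1/2)^4 = 1/4).
Hamilton's rule: n·r·B > C  ⇒  n > C/(r·B) = 0.391/(0.25·0.218) = 7.174.
The smallest integer exceeding 7.174 is 8.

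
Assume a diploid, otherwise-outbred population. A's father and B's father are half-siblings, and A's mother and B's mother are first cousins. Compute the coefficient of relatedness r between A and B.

0.09375

With two independent routes of shared ancestry, r is the sum of the two contributions.
A and B are related in two ways: half first cousins through their fathers (r = 1/16) and second cousins through their mothers (r = 1/32).
r = 1/16 + 1/32 = 0.09375.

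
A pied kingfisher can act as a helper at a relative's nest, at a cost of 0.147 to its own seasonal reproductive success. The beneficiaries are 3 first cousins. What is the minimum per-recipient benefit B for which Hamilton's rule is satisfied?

0.392

r to a first cousin = 0.125 (first cousins share one grandparent pair — two paths of length 4: r = 2·(1/2)^4 = 1/8).
Hamilton's rule with n recipients of equal r: n·r·B > C, so B > C/(n·r) = 0.147/(3·0.125) = 0.392.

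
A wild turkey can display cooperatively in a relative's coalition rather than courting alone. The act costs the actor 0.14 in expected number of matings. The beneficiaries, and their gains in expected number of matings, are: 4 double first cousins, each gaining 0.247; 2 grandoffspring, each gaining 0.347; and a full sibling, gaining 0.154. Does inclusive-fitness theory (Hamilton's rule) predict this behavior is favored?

Hamilton's rule: the trait is favored when the sum of r·B over every recipient exceeds the actor's cost C.
r to a double first cousin = 0.25 (double first cousins share both grandparent pairs — four paths of length 4: r = 4·(1/2)^4 = 1/4).
r to a grandoffspring = 0.25 (two parent–offspring links: r = (1/2)^2 = 1/4).
r to a full sibling = 0.5 (full sibs share both parents — two paths of length 2: r = 2·(1/2)^2 = 1/2).
Summing one r·B term per recipient: 4·0.25·0.247 + 2·0.25·0.347 + 1·0.5·0.154 = 0.4975.
0.4975 > 0.14: the indirect benefit exceeds the cost.

Yes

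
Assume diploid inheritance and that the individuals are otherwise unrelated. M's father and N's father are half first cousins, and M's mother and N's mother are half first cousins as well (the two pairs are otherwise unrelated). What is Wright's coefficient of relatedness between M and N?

Independent pedigree routes through distinct common ancestors add.
M and N are related in two ways: half second cousins through their fathers (r = 1/64) and half second cousins through their mothers (r = 1/64).
r = 1/64 + 1/64 = 0.03125.

0.03125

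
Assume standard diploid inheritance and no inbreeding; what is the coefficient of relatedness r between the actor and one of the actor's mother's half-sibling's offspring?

Each parent–offspring link contributes a factor of 1/2, and independent paths through distinct common ancestors add.
Half first cousins share one grandparent — one path of length 4: r = (1/2)^4 = 1/16.

0.0625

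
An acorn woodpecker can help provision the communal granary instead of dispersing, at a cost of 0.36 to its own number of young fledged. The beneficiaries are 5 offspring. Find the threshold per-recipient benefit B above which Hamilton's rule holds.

r to an offspring = 0.5 (one parent–offspring link: r = (1/2)^1 = 1/2).
Hamilton's rule with n recipients of equal r: n·r·B > C, so B > C/(n·r) = 0.36/(5·0.5) = 0.144.

0.144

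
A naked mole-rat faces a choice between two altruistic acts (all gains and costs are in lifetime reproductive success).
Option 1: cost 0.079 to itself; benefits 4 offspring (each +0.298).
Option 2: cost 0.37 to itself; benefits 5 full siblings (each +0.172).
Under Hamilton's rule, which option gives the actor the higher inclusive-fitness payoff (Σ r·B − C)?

Option 1: r to an offspring = 0.5.
Option 1: Σ r·B − C = (4·0.5·0.298) − 0.079 = 0.517.
Option 2: r to a full sibling = 0.5.
Option 2: Σ r·B − C = (5·0.5·0.172) − 0.37 = 0.06.
Option 1 has the higher net inclusive-fitness payoff.

Option 1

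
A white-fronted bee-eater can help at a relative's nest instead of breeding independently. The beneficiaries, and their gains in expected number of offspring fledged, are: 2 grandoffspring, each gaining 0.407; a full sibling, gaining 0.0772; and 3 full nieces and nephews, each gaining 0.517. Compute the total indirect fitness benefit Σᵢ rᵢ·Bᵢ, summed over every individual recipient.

0.62985

r to a grandoffspring = 1/4 (two parent–offspring links: r = (1/2)^2 = 1/4).
r to a full sibling = 1/2 (full sibs share both parents — two paths of length 2: r = 2·(1/2)^2 = 1/2).
r to a full niece or nephew = 0.25 (full aunt/uncle↔niece/nephew: two paths of length 3 through the shared grandparent pair: r = 2·(1/2)^3 = 1/4).
Summing one r·B term per recipient: 2·0.25·0.407 + 1·0.5·0.0772 + 3·0.25·0.517 = 0.62985.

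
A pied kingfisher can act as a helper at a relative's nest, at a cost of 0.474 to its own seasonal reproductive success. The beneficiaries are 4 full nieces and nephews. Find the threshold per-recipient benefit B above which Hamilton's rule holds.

0.474

r to a full niece or nephew = 1/4 (full aunt/uncle↔niece/nephew: two paths of length 3 through the shared grandparent pair: r = 2·(1/2)^3 = 1/4).
Hamilton's rule with n recipients of equal r: n·r·B > C, so B > C/(n·r) = 0.474/(4·0.25) = 0.474.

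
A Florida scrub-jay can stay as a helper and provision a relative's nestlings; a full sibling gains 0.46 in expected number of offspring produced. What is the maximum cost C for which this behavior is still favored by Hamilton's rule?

0.23

r to a full sibling = 1/2 (full sibs share both parents — two paths of length 2: r = 2·(1/2)^2 = 1/2).
Hamilton's rule: n·r·B > C, so the trait is favored while C < n·r·B = 1·0.5·0.46 = 0.23.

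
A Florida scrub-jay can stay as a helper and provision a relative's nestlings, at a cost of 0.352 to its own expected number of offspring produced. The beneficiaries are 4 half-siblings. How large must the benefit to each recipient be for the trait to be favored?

r to a half-sibling = 0.25 (half-sibs share one parent — one path of length 2: r = (1/2)^2 = 1/4).
Hamilton's rule with n recipients of equal r: n·r·B > C, so B > C/(n·r) = 0.352/(4·0.25) = 0.352.

0.352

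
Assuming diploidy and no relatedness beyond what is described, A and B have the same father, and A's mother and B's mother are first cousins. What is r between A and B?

With two independent routes of shared ancestry, r is the sum of the two contributions.
A and B are related in two ways: half-sibs through their shared father (r = 1/4) and second cousins through their mothers (r = 1/32).
r = 1/4 + 1/32 = 9/32 = 0.28125.

0.28125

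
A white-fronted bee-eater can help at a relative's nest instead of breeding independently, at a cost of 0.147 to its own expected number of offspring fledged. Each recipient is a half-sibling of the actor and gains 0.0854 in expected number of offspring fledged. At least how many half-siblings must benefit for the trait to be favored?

7

r to a half-sibling = 0.25 (half-sibs share one parent — one path of length 2: r = (1/2)^2 = 1/4).
Hamilton's rule: n·r·B > C  ⇒  n > C/(r·B) = 0.147/(0.25·0.0854) = 6.885.
The smallest integer exceeding 6.885 is 7.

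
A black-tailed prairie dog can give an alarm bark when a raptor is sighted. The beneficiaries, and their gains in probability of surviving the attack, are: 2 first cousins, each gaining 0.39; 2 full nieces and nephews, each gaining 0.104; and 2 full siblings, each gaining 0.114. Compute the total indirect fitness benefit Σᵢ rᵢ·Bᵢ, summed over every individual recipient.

r to a first cousin = 1/8 (first cousins share one grandparent pair — two paths of length 4: r = 2·(1/2)^4 = 1/8).
r to a full niece or nephew = 1/4 (full aunt/uncle↔niece/nephew: two paths of length 3 through the shared grandparent pair: r = 2·(1/2)^3 = 1/4).
r to a full sibling = 0.5 (full sibs share both parents — two paths of length 2: r = 2·(1/2)^2 = 1/2).
Summing one r·B term per recipient: 2·0.125·0.39 + 2·0.25·0.104 + 2·0.5·0.114 = 0.2635.

0.2635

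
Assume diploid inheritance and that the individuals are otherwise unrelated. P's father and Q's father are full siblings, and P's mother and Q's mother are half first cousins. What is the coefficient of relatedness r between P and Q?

Wright's path rule: contributions from independent ancestry routes add.
P and Q are related in two ways: first cousins through their fathers (r = 1/8) and half second cousins through their mothers (r = 1/64).
r = 1/8 + 1/64 = 9/64 = 0.140625.

0.140625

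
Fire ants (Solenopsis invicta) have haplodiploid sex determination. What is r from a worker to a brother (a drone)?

0.25

Her haploid brother carries none of their father's genes and a random half of their mother's genome; that half matches the maternal half of her own genome with probability 1/2: r = 1/2 · 1/2 = 1/4.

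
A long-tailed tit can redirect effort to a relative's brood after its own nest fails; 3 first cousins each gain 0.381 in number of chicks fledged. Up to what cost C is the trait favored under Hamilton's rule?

0.142875

r to a first cousin = 1/8 (first cousins share one grandparent pair — two paths of length 4: r = 2·(1/2)^4 = 1/8).
Hamilton's rule: n·r·B > C, so the trait is favored while C < n·r·B = 3·0.125·0.381 = 0.142875.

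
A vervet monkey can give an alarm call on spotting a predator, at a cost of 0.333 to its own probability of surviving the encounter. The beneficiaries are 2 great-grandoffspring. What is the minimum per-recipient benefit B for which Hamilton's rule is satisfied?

1.332

r to a great-grandoffspring = 1/8 (three parent–offspring links: r = (1/2)^3 = 1/8).
Hamilton's rule with n recipients of equal r: n·r·B > C, so B > C/(n·r) = 0.333/(2·0.125) = 1.332.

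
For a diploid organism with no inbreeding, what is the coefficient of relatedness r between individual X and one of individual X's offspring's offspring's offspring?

0.125

Each parent–offspring link contributes a factor of 1/2, and independent paths through distinct common ancestors add.
Three parent–offspring links: r = (1/2)^3 = 1/8.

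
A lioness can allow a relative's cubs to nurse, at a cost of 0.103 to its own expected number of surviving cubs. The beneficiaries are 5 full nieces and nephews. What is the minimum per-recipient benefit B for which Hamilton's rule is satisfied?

0.0824

r to a full niece or nephew = 0.25 (full aunt/uncle↔niece/nephew: two paths of length 3 through the shared grandparent pair: r = 2·(1/2)^3 = 1/4).
Hamilton's rule with n recipients of equal r: n·r·B > C, so B > C/(n·r) = 0.103/(5·0.25) = 0.0824.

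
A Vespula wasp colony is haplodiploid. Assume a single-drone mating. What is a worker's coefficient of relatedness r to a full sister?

Haplodiploid full sisters inherit their father's entire haploid genome identically (contributing 1/2) and on average half of their mother's contribution (1/2 · 1/2 = 1/4); r = 1/2 + 1/4 = 3/4.

0.75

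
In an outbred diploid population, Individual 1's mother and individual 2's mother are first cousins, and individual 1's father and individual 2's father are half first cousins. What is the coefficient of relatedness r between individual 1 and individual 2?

0.046875

Wright's path rule: contributions from independent ancestry routes add.
Individual 1 and individual 2 are related in two ways: second cousins through their mothers (r = 1/32) and half second cousins through their fathers (r = 1/64).
r = 1/32 + 1/64 = 0.046875.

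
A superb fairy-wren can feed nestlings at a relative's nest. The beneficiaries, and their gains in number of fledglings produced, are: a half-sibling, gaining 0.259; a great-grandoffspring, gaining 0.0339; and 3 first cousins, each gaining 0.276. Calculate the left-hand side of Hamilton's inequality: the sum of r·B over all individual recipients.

0.1724875

r to a half-sibling = 1/4 (half-sibs share one parent — one path of length 2: r = (1/2)^2 = 1/4).
r to a great-grandoffspring = 1/8 (three parent–offspring links: r = (1/2)^3 = 1/8).
r to a first cousin = 1/8 (first cousins share one grandparent pair — two paths of length 4: r = 2·(1/2)^4 = 1/8).
Summing one r·B term per recipient: 1·0.25·0.259 + 1·0.125·0.0339 + 3·0.125·0.276 = 0.1724875.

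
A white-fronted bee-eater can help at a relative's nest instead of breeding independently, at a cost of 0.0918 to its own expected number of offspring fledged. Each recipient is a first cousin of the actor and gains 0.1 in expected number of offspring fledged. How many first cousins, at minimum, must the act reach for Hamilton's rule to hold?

r to a first cousin = 1/8 (first cousins share one grandparent pair — two paths of length 4: r = 2·(1/2)^4 = 1/8).
Hamilton's rule: n·r·B > C  ⇒  n > C/(r·B) = 0.0918/(0.125·0.1) = 7.344.
The smallest integer exceeding 7.344 is 8.

8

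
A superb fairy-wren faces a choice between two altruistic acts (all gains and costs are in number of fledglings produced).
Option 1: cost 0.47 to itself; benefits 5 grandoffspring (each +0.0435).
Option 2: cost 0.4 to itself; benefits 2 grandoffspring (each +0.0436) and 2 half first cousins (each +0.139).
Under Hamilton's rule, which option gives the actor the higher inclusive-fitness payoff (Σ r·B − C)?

Option 2

Option 1: r to a grandoffspring = 0.25.
Option 1: Σ r·B − C = (5·0.25·0.0435) − 0.47 = -0.415625.
Option 2: r to a grandoffspring = 0.25.
Option 2: r to a half first cousin = 0.0625.
Option 2: Σ r·B − C = (2·0.25·0.0436 + 2·0.0625·0.139) − 0.4 = -0.360825.
Option 2 has the higher net inclusive-fitness payoff.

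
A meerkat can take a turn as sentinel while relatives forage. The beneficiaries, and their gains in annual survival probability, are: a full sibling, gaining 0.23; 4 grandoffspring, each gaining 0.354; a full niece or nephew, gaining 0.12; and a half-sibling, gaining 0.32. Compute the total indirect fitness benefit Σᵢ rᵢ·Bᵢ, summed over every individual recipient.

0.579

r to a full sibling = 0.5 (full sibs share both parents — two paths of length 2: r = 2·(1/2)^2 = 1/2).
r to a grandoffspring = 1/4 (two parent–offspring links: r = (1/2)^2 = 1/4).
r to a full niece or nephew = 0.25 (full aunt/uncle↔niece/nephew: two paths of length 3 through the shared grandparent pair: r = 2·(1/2)^3 = 1/4).
r to a half-sibling = 0.25 (half-sibs share one parent — one path of length 2: r = (1/2)^2 = 1/4).
Summing one r·B term per recipient: 1·0.5·0.23 + 4·0.25·0.354 + 1·0.25·0.12 + 1·0.25·0.32 = 0.579.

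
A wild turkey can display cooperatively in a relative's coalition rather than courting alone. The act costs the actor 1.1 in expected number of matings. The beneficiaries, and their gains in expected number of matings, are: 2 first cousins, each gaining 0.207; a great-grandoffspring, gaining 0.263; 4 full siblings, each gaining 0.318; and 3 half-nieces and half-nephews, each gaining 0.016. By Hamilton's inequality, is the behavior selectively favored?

No

Hamilton's rule: the trait is favored when the sum of r·B over every recipient exceeds the actor's cost C.
r to a first cousin = 0.125 (first cousins share one grandparent pair — two paths of length 4: r = 2·(1/2)^4 = 1/8).
r to a great-grandoffspring = 1/8 (three parent–offspring links: r = (1/2)^3 = 1/8).
r to a full sibling = 0.5 (full sibs share both parents — two paths of length 2: r = 2·(1/2)^2 = 1/2).
r to a half-niece or half-nephew = 0.125 (half-aunt/uncle↔niece/nephew: one path of length 3: r = (1/2)^3 = 1/8).
Summing one r·B term per recipient: 2·0.125·0.207 + 1·0.125·0.263 + 4·0.5·0.318 + 3·0.125·0.016 = 0.726625.
0.726625 < 1.1: the indirect benefit is less than the cost.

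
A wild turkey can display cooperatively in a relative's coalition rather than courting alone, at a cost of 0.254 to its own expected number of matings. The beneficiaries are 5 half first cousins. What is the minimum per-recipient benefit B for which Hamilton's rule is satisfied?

r to a half first cousin = 0.0625 (half first cousins share one grandparent — one path of length 4: r = (1/2)^4 = 1/16).
Hamilton's rule with n recipients of equal r: n·r·B > C, so B > C/(n·r) = 0.254/(5·0.0625) = 0.8128.

0.8128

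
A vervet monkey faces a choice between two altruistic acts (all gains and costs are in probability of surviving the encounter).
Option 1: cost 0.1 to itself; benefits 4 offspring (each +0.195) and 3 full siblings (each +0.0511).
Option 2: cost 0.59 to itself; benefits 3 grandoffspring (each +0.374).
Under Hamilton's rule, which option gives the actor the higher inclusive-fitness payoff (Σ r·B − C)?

Option 1

Option 1: r to an offspring = 0.5.
Option 1: r to a full sibling = 0.5.
Option 1: Σ r·B − C = (4·0.5·0.195 + 3·0.5·0.0511) − 0.1 = 0.36665.
Option 2: r to a grandoffspring = 0.25.
Option 2: Σ r·B − C = (3·0.25·0.374) − 0.59 = -0.3095.
Option 1 has the higher net inclusive-fitness payoff.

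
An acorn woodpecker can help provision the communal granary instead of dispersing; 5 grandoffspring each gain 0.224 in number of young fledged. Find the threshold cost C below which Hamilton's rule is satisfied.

r to a grandoffspring = 1/4 (two parent–offspring links: r = (1/2)^2 = 1/4).
Hamilton's rule: n·r·B > C, so the trait is favored while C < n·r·B = 5·0.25·0.224 = 0.28.

0.28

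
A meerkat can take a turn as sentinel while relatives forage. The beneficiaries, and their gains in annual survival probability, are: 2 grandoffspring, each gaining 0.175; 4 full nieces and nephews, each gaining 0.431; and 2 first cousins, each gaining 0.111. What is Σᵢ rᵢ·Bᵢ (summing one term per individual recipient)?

r to a grandoffspring = 1/4 (two parent–offspring links: r = (1/2)^2 = 1/4).
r to a full niece or nephew = 0.25 (full aunt/uncle↔niece/nephew: two paths of length 3 through the shared grandparent pair: r = 2·(1/2)^3 = 1/4).
r to a first cousin = 1/8 (first cousins share one grandparent pair — two paths of length 4: r = 2·(1/2)^4 = 1/8).
Summing one r·B term per recipient: 2·0.25·0.175 + 4·0.25·0.431 + 2·0.125·0.111 = 0.54625.

0.54625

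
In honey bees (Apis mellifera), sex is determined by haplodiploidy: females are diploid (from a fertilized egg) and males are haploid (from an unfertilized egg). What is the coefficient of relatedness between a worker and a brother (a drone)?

0.25

Her haploid brother carries none of their father's genes and a random half of their mother's genome; that half matches the maternal half of her own genome with probability 1/2: r = 1/2 · 1/2 = 1/4.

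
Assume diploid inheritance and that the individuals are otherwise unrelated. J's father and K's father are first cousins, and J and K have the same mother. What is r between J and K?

With two independent routes of shared ancestry, r is the sum of the two contributions.
J and K are related in two ways: second cousins through their fathers (r = 1/32) and half-sibs through their shared mother (r = 1/4).
r = 1/32 + 1/4 = 0.28125.

0.28125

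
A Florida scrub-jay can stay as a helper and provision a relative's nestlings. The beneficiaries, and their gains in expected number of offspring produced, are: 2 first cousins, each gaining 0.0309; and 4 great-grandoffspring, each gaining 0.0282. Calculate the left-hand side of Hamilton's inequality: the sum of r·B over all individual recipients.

0.021825

r to a first cousin = 0.125 (first cousins share one grandparent pair — two paths of length 4: r = 2·(1/2)^4 = 1/8).
r to a great-grandoffspring = 1/8 (three parent–offspring links: r = (1/2)^3 = 1/8).
Summing one r·B term per recipient: 2·0.125·0.0309 + 4·0.125·0.0282 = 0.021825.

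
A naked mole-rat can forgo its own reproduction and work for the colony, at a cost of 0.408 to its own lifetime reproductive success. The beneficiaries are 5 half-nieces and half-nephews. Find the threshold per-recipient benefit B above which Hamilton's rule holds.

r to a half-niece or half-nephew = 1/8 (half-aunt/uncle↔niece/nephew: one path of length 3: r = (1/2)^3 = 1/8).
Hamilton's rule with n recipients of equal r: n·r·B > C, so B > C/(n·r) = 0.408/(5·0.125) = 0.6528.

0.6528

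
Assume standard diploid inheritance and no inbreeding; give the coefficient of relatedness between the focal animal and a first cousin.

0.125

First cousins share one grandparent pair — two paths of length 4: r = 2·(1/2)^4 = 1/8.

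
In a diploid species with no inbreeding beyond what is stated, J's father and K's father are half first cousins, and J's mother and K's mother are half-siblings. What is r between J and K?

0.078125

Independent pedigree routes through distinct common ancestors add.
J and K are related in two ways: half second cousins through their fathers (r = 1/64) and half first cousins through their mothers (r = 1/16).
r = 1/64 + 1/16 = 5/64 = 0.078125.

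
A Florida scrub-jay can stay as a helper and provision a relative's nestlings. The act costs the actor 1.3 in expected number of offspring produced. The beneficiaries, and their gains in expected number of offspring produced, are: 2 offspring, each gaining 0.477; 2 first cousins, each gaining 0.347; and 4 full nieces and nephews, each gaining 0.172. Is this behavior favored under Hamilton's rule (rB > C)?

No

Hamilton's rule: the trait is favored when the sum of r·B over every recipient exceeds the actor's cost C.
r to an offspring = 0.5 (one parent–offspring link: r = (1/2)^1 = 1/2).
r to a first cousin = 0.125 (first cousins share one grandparent pair — two paths of length 4: r = 2·(1/2)^4 = 1/8).
r to a full niece or nephew = 1/4 (full aunt/uncle↔niece/nephew: two paths of length 3 through the shared grandparent pair: r = 2·(1/2)^3 = 1/4).
Summing one r·B term per recipient: 2·0.5·0.477 + 2·0.125·0.347 + 4·0.25·0.172 = 0.73575.
0.73575 < 1.3: the indirect benefit is less than the cost.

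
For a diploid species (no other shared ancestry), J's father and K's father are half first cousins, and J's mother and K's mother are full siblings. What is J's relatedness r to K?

0.140625

Relatedness sums over independent paths through distinct common ancestors.
J and K are related in two ways: half second cousins through their fathers (r = 1/64) and first cousins through their mothers (r = 1/8).
r = 1/64 + 1/8 = 9/64 = 0.140625.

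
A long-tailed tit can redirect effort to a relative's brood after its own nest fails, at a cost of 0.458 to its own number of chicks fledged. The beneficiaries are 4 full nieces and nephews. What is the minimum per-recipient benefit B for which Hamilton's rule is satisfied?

0.458

r to a full niece or nephew = 0.25 (full aunt/uncle↔niece/nephew: two paths of length 3 through the shared grandparent pair: r = 2·(1/2)^3 = 1/4).
Hamilton's rule with n recipients of equal r: n·r·B > C, so B > C/(n·r) = 0.458/(4·0.25) = 0.458.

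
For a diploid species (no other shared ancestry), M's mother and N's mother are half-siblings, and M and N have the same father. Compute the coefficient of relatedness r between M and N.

Wright's path rule: contributions from independent ancestry routes add.
M and N are related in two ways: half first cousins through their mothers (r = 1/16) and half-sibs through their shared father (r = 1/4).
r = 1/16 + 1/4 = 0.3125.

0.3125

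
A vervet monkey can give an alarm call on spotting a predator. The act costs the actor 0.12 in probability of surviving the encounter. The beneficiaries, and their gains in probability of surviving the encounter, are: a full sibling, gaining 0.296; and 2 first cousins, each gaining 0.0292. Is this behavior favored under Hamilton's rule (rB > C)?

Hamilton's rule: the trait is favored when the sum of r·B over every recipient exceeds the actor's cost C.
r to a full sibling = 0.5 (full sibs share both parents — two paths of length 2: r = 2·(1/2)^2 = 1/2).
r to a first cousin = 1/8 (first cousins share one grandparent pair — two paths of length 4: r = 2·(1/2)^4 = 1/8).
Summing one r·B term per recipient: 1·0.5·0.296 + 2·0.125·0.0292 = 0.1553.
0.1553 > 0.12: the indirect benefit exceeds the cost.

Yes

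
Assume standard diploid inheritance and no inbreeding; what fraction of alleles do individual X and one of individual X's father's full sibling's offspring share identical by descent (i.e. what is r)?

Each parent–offspring link contributes a factor of 1/2, and independent paths through distinct common ancestors add.
First cousins share one grandparent pair — two paths of length 4: r = 2·(1/2)^4 = 1/8.

0.125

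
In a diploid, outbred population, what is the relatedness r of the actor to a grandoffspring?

0.25

Two parent–offspring links: r = (1/2)^2 = 1/4.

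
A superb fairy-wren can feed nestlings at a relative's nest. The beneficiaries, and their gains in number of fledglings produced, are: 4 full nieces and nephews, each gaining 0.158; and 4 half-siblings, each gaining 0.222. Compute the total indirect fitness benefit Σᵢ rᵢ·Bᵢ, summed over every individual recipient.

r to a full niece or nephew = 0.25 (full aunt/uncle↔niece/nephew: two paths of length 3 through the shared grandparent pair: r = 2·(1/2)^3 = 1/4).
r to a half-sibling = 0.25 (half-sibs share one parent — one path of length 2: r = (1/2)^2 = 1/4).
Summing one r·B term per recipient: 4·0.25·0.158 + 4·0.25·0.222 = 0.38.

0.38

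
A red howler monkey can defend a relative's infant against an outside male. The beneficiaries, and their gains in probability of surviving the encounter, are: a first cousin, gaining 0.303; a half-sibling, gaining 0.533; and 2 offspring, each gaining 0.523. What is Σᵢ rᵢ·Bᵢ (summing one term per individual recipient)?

r to a first cousin = 0.125 (first cousins share one grandparent pair — two paths of length 4: r = 2·(1/2)^4 = 1/8).
r to a half-sibling = 0.25 (half-sibs share one parent — one path of length 2: r = (1/2)^2 = 1/4).
r to an offspring = 0.5 (one parent–offspring link: r = (1/2)^1 = 1/2).
Summing one r·B term per recipient: 1·0.125·0.303 + 1·0.25·0.533 + 2·0.5·0.523 = 0.694125.

0.694125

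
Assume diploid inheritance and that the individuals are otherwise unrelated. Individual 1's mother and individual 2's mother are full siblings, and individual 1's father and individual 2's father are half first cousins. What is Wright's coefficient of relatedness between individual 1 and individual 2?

0.140625

Wright's path rule: contributions from independent ancestry routes add.
Individual 1 and individual 2 are related in two ways: first cousins through their mothers (r = 1/8) and half second cousins through their fathers (r = 1/64).
r = 1/8 + 1/64 = 9/64 = 0.140625.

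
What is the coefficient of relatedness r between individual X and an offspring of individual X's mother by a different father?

0.25

Each parent–offspring link contributes a factor of 1/2, and independent paths through distinct common ancestors add.
Half-sibs share one parent — one path of length 2: r = (1/2)^2 = 1/4.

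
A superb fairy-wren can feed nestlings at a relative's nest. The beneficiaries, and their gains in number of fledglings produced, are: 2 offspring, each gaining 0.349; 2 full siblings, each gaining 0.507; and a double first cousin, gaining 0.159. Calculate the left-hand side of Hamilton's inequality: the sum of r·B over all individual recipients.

0.89575

r to an offspring = 0.5 (one parent–offspring link: r = (1/2)^1 = 1/2).
r to a full sibling = 0.5 (full sibs share both parents — two paths of length 2: r = 2·(1/2)^2 = 1/2).
r to a double first cousin = 1/4 (double first cousins share both grandparent pairs — four paths of length 4: r = 4·(1/2)^4 = 1/4).
Summing one r·B term per recipient: 2·0.5·0.349 + 2·0.5·0.507 + 1·0.25·0.159 = 0.89575.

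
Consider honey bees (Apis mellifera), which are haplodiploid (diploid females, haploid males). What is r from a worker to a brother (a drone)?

0.25

Her haploid brother carries none of their father's genes and a random half of their mother's genome; that half matches the maternal half of her own genome with probability 1/2: r = 1/2 · 1/2 = 1/4.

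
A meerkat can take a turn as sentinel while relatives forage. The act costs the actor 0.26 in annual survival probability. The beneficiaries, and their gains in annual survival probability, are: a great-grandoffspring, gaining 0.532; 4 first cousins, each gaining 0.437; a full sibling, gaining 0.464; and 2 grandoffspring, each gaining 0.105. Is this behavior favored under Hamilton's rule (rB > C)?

Yes

Hamilton's rule: the trait is favored when the sum of r·B over every recipient exceeds the actor's cost C.
r to a great-grandoffspring = 1/8 (three parent–offspring links: r = (1/2)^3 = 1/8).
r to a first cousin = 0.125 (first cousins share one grandparent pair — two paths of length 4: r = 2·(1/2)^4 = 1/8).
r to a full sibling = 1/2 (full sibs share both parents — two paths of length 2: r = 2·(1/2)^2 = 1/2).
r to a grandoffspring = 1/4 (two parent–offspring links: r = (1/2)^2 = 1/4).
Summing one r·B term per recipient: 1·0.125·0.532 + 4·0.125·0.437 + 1·0.5·0.464 + 2·0.25·0.105 = 0.5695.
0.5695 > 0.26: the indirect benefit exceeds the cost.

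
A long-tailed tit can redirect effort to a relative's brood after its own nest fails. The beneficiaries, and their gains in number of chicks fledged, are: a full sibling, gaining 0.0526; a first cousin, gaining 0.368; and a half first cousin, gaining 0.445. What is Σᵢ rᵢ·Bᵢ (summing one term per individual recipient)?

0.1001125

r to a full sibling = 0.5 (full sibs share both parents — two paths of length 2: r = 2·(1/2)^2 = 1/2).
r to a first cousin = 0.125 (first cousins share one grandparent pair — two paths of length 4: r = 2·(1/2)^4 = 1/8).
r to a half first cousin = 0.0625 (half first cousins share one grandparent — one path of length 4: r = (1/2)^4 = 1/16).
Summing one r·B term per recipient: 1·0.5·0.0526 + 1·0.125·0.368 + 1·0.0625·0.445 = 0.1001125.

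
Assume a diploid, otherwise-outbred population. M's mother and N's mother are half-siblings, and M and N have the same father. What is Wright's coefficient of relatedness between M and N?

0.3125

With two independent routes of shared ancestry, r is the sum of the two contributions.
M and N are related in two ways: half first cousins through their mothers (r = 1/16) and half-sibs through their shared father (r = 1/4).
r = 1/16 + 1/4 = 5/16 = 0.3125.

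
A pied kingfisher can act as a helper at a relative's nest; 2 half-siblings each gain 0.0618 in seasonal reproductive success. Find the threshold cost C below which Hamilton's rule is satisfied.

r to a half-sibling = 0.25 (half-sibs share one parent — one path of length 2: r = (1/2)^2 = 1/4).
Hamilton's rule: n·r·B > C, so the trait is favored while C < n·r·B = 2·0.25·0.0618 = 0.0309.

0.0309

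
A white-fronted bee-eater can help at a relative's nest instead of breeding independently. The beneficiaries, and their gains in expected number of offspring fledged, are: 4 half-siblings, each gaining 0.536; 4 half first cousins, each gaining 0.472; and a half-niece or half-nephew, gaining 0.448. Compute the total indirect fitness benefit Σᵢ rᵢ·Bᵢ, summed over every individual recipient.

r to a half-sibling = 1/4 (half-sibs share one parent — one path of length 2: r = (1/2)^2 = 1/4).
r to a half first cousin = 1/16 (half first cousins share one grandparent — one path of length 4: r = (1/2)^4 = 1/16).
r to a half-niece or half-nephew = 0.125 (half-aunt/uncle↔niece/nephew: one path of length 3: r = (1/2)^3 = 1/8).
Summing one r·B term per recipient: 4·0.25·0.536 + 4·0.0625·0.472 + 1·0.125·0.448 = 0.71.

0.71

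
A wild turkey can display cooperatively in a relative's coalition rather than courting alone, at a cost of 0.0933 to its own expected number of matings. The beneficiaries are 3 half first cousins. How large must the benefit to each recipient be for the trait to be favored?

0.4976

r to a half first cousin = 1/16 (half first cousins share one grandparent — one path of length 4: r = (1/2)^4 = 1/16).
Hamilton's rule with n recipients of equal r: n·r·B > C, so B > C/(n·r) = 0.0933/(3·0.0625) = 0.4976.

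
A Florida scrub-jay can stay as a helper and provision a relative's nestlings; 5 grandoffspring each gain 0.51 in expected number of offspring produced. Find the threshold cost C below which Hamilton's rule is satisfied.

r to a grandoffspring = 1/4 (two parent–offspring links: r = (1/2)^2 = 1/4).
Hamilton's rule: n·r·B > C, so the trait is favored while C < n·r·B = 5·0.25·0.51 = 0.6375.

0.6375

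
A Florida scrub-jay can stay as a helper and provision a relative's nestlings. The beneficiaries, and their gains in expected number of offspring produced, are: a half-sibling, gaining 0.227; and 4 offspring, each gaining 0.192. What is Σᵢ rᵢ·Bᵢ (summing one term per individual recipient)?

0.44075

r to a half-sibling = 1/4 (half-sibs share one parent — one path of length 2: r = (1/2)^2 = 1/4).
r to an offspring = 1/2 (one parent–offspring link: r = (1/2)^1 = 1/2).
Summing one r·B term per recipient: 1·0.25·0.227 + 4·0.5·0.192 = 0.44075.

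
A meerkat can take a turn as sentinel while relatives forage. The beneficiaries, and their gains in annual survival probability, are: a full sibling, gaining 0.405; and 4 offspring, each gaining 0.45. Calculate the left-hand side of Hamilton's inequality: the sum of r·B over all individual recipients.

1.1025

r to a full sibling = 1/2 (full sibs share both parents — two paths of length 2: r = 2·(1/2)^2 = 1/2).
r to an offspring = 0.5 (one parent–offspring link: r = (1/2)^1 = 1/2).
Summing one r·B term per recipient: 1·0.5·0.405 + 4·0.5·0.45 = 1.1025.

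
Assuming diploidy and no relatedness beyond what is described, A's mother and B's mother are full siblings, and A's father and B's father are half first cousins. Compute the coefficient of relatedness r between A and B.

0.140625

Wright's path rule: contributions from independent ancestry routes add.
A and B are related in two ways: first cousins through their mothers (r = 1/8) and half second cousins through their fathers (r = 1/64).
r = 1/8 + 1/64 = 0.140625.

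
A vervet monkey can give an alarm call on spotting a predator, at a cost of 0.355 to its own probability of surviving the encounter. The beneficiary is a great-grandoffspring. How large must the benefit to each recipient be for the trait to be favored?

r to a great-grandoffspring = 1/8 (three parent–offspring links: r = (1/2)^3 = 1/8).
Hamilton's rule with n recipients of equal r: n·r·B > C, so B > C/(n·r) = 0.355/(1·0.125) = 2.84.

2.84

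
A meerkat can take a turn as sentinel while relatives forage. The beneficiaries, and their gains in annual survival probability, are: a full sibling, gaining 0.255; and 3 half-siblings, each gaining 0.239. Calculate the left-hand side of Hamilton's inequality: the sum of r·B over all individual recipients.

r to a full sibling = 1/2 (full sibs share both parents — two paths of length 2: r = 2·(1/2)^2 = 1/2).
r to a half-sibling = 1/4 (half-sibs share one parent — one path of length 2: r = (1/2)^2 = 1/4).
Summing one r·B term per recipient: 1·0.5·0.255 + 3·0.25·0.239 = 0.30675.

0.30675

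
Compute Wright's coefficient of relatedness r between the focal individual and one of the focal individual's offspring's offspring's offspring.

Each parent–offspring link contributes a factor of 1/2, and independent paths through distinct common ancestors add.
Three parent–offspring links: r = (1/2)^3 = 1/8.

0.125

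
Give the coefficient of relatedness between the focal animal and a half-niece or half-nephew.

0.125

Each parent–offspring link contributes a factor of 1/2, and independent paths through distinct common ancestors add.
Half-aunt/uncle↔niece/nephew: one path of length 3: r = (1/2)^3 = 1/8.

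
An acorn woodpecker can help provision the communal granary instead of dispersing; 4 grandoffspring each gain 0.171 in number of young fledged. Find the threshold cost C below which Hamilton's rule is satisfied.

0.171

r to a grandoffspring = 1/4 (two parent–offspring links: r = (1/2)^2 = 1/4).
Hamilton's rule: n·r·B > C, so the trait is favored while C < n·r·B = 4·0.25·0.171 = 0.171.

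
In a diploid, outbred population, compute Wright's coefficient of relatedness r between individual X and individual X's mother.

0.5

Each parent–offspring link contributes a factor of 1/2, and independent paths through distinct common ancestors add.
One parent–offspring link: r = (1/2)^1 = 1/2.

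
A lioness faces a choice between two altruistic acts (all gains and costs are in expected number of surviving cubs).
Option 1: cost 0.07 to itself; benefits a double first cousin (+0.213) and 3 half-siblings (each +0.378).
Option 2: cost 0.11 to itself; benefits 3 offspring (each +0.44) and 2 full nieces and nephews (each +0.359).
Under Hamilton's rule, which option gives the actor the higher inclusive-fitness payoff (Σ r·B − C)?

Option 2

Option 1: r to a double first cousin = 0.25.
Option 1: r to a half-sibling = 0.25.
Option 1: Σ r·B − C = (1·0.25·0.213 + 3·0.25·0.378) − 0.07 = 0.26675.
Option 2: r to an offspring = 0.5.
Option 2: r to a full niece or nephew = 0.25.
Option 2: Σ r·B − C = (3·0.5·0.44 + 2·0.25·0.359) − 0.11 = 0.7295.
Option 2 has the higher net inclusive-fitness payoff.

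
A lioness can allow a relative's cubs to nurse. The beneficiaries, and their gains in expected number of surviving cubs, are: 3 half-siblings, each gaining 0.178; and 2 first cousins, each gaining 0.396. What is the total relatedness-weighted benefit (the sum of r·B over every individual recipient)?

0.2325

r to a half-sibling = 1/4 (half-sibs share one parent — one path of length 2: r = (1/2)^2 = 1/4).
r to a first cousin = 0.125 (first cousins share one grandparent pair — two paths of length 4: r = 2·(1/2)^4 = 1/8).
Summing one r·B term per recipient: 3·0.25·0.178 + 2·0.125·0.396 = 0.2325.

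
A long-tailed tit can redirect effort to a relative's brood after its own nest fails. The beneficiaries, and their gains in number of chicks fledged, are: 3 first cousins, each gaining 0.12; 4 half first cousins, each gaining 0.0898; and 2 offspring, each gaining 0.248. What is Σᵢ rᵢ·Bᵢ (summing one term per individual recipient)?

0.31545

r to a first cousin = 0.125 (first cousins share one grandparent pair — two paths of length 4: r = 2·(1/2)^4 = 1/8).
r to a half first cousin = 1/16 (half first cousins share one grandparent — one path of length 4: r = (1/2)^4 = 1/16).
r to an offspring = 0.5 (one parent–offspring link: r = (1/2)^1 = 1/2).
Summing one r·B term per recipient: 3·0.125·0.12 + 4·0.0625·0.0898 + 2·0.5·0.248 = 0.31545.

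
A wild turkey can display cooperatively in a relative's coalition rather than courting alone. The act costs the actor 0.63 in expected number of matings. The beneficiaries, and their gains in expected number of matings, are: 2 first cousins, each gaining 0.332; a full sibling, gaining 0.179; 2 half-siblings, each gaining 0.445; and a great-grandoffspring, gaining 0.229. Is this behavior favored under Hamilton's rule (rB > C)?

Hamilton's rule: the trait is favored when the sum of r·B over every recipient exceeds the actor's cost C.
r to a first cousin = 0.125 (first cousins share one grandparent pair — two paths of length 4: r = 2·(1/2)^4 = 1/8).
r to a full sibling = 1/2 (full sibs share both parents — two paths of length 2: r = 2·(1/2)^2 = 1/2).
r to a half-sibling = 0.25 (half-sibs share one parent — one path of length 2: r = (1/2)^2 = 1/4).
r to a great-grandoffspring = 0.125 (three parent–offspring links: r = (1/2)^3 = 1/8).
Summing one r·B term per recipient: 2·0.125·0.332 + 1·0.5·0.179 + 2·0.25·0.445 + 1·0.125·0.229 = 0.423625.
0.423625 < 0.63: the indirect benefit is less than the cost.

No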